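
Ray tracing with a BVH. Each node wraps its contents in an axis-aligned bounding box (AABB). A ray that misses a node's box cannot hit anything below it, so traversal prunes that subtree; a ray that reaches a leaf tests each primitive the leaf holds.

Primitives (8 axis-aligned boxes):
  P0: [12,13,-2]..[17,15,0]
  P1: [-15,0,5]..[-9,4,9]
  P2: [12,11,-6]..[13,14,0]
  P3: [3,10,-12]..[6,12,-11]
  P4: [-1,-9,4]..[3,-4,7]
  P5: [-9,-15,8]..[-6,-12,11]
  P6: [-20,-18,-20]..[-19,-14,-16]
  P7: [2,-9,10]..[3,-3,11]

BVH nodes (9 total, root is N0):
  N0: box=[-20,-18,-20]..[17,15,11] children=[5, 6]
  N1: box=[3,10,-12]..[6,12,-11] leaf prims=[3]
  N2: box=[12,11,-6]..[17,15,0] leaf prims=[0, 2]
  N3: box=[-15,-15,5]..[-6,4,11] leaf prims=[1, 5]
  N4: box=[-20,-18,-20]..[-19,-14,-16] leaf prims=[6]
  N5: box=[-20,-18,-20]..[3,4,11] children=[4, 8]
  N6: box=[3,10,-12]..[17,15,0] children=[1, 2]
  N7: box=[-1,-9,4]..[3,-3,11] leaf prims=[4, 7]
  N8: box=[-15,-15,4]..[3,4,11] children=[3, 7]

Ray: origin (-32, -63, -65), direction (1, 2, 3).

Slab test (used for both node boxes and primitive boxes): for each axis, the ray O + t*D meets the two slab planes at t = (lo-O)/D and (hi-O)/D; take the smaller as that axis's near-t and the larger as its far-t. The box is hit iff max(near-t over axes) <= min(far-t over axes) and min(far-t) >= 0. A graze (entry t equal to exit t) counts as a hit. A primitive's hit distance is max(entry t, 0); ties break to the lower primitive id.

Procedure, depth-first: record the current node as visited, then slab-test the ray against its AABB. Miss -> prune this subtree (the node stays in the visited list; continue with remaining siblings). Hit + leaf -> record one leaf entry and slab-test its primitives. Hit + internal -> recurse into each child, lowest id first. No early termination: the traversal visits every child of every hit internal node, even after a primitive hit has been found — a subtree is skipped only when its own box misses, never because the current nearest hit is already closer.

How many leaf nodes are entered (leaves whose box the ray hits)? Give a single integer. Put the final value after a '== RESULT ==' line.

Trace the traversal:
N0 x:[12,49] y:[45/2,39] z:[15,76/3] -> hit [45/2,76/3], descend [5, 6]
  N5 x:[12,35] y:[45/2,67/2] z:[15,76/3] -> hit [45/2,76/3], descend [4, 8]
    N4 x:[12,13] y:[45/2,49/2] z:[15,49/3] -> miss, prune
    N8 x:[17,35] y:[24,67/2] z:[23,76/3] -> hit [24,76/3], descend [3, 7]
      N3 x:[17,26] y:[24,67/2] z:[70/3,76/3] -> hit [24,76/3] leaf, test {P1(miss), P5@t=73/3}
      N7 x:[31,35] y:[27,30] z:[23,76/3] -> miss, prune
  N6 x:[35,49] y:[73/2,39] z:[53/3,65/3] -> miss, prune

order=[0, 5, 4, 8, 3, 7, 6]  |boxes|=7  |leaves|=1  hit=P5

== RESULT ==
1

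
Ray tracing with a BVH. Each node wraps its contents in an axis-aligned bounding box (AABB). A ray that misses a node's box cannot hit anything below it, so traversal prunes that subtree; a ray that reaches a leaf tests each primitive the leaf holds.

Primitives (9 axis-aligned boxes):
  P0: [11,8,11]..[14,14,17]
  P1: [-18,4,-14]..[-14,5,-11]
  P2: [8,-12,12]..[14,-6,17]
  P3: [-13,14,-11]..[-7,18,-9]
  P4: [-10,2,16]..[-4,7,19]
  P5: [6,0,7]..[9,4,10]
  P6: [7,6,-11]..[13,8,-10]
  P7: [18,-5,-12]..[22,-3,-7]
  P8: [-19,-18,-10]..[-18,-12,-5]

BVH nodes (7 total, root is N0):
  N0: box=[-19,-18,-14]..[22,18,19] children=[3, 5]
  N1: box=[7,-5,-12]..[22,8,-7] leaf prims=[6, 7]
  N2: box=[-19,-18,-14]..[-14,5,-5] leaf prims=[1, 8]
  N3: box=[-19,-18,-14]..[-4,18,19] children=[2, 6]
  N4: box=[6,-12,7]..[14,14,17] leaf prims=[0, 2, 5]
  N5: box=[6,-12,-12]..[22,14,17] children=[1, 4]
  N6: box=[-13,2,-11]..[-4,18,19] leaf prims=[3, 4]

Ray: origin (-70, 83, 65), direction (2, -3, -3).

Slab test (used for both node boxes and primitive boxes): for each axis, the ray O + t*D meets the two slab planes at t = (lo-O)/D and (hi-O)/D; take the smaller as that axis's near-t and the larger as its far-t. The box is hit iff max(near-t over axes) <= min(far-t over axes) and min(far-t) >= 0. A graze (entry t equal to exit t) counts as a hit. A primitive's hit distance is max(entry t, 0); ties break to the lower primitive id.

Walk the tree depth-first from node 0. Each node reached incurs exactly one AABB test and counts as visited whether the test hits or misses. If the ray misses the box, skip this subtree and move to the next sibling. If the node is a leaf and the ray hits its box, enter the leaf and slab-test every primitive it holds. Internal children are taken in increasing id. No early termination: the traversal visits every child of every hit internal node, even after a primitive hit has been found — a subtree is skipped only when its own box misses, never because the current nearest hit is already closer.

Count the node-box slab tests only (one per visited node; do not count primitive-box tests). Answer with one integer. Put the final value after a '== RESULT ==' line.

Walk:
N0 x:[51/2,46] y:[65/3,101/3] z:[46/3,79/3] -> hit [51/2,79/3], descend [3, 5]
  N3 x:[51/2,33] y:[65/3,101/3] z:[46/3,79/3] -> hit [51/2,79/3], descend [2, 6]
    N2 x:[51/2,28] y:[26,101/3] z:[70/3,79/3] -> hit [26,79/3] leaf, test {P1@t=26, P8(miss)}
    N6 x:[57/2,33] y:[65/3,27] z:[46/3,76/3] -> miss, prune
  N5 x:[38,46] y:[23,95/3] z:[16,77/3] -> miss, prune

order=[0, 3, 2, 6, 5]  |boxes|=5  |leaves|=1  hit=P1

== RESULT ==
5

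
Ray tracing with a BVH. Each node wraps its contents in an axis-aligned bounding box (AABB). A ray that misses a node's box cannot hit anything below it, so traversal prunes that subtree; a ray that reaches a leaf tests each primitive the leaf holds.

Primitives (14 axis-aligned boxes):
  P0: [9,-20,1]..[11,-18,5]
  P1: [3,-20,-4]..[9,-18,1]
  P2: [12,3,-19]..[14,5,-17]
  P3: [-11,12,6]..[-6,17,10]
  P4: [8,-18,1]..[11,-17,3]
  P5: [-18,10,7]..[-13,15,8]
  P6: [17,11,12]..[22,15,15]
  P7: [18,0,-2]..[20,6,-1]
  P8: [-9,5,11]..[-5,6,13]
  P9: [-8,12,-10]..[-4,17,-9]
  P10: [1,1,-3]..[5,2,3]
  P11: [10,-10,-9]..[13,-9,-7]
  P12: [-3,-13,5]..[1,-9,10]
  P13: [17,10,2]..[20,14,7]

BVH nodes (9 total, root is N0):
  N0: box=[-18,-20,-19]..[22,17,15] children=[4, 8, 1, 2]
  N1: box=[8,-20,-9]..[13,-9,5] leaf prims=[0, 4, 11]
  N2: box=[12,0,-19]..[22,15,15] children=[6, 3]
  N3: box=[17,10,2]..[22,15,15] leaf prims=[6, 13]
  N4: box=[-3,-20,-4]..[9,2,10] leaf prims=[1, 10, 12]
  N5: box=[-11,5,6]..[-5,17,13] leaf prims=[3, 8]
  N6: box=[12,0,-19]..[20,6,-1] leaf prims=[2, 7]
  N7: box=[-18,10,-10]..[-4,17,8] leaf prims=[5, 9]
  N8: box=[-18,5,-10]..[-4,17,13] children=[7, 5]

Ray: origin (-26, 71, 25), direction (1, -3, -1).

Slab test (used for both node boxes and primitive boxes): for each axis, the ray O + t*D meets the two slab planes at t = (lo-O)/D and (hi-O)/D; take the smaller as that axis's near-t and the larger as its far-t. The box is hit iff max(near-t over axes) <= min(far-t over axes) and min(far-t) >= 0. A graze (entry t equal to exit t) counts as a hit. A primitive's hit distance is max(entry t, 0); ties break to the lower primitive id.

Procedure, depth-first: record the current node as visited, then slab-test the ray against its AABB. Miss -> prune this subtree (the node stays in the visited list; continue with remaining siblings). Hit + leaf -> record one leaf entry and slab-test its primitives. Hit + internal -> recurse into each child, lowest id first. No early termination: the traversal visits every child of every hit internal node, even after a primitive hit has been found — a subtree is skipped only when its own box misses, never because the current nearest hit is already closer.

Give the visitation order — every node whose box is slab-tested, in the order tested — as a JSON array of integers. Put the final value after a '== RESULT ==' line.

Trace the traversal:
N0 x:[8,48] y:[18,91/3] z:[10,44] -> hit [18,91/3], descend [1, 2, 4, 8]
  N1 x:[34,39] y:[80/3,91/3] z:[20,34] -> miss, prune
  N2 x:[38,48] y:[56/3,71/3] z:[10,44] -> miss, prune
  N4 x:[23,35] y:[23,91/3] z:[15,29] -> hit [23,29] leaf, test {P1(miss), P10(miss), P12(miss)}
  N8 x:[8,22] y:[18,22] z:[12,35] -> hit [18,22], descend [5, 7]
    N5 x:[15,21] y:[18,22] z:[12,19] -> hit [18,19] leaf, test {P3@t=18, P8(miss)}
    N7 x:[8,22] y:[18,61/3] z:[17,35] -> hit [18,61/3] leaf, test {P5(miss), P9(miss)}

7 AABB tests over nodes [0, 1, 2, 4, 8, 5, 7]; 3 leaves entered; closest P3.

== RESULT ==
[0, 1, 2, 4, 8, 5, 7]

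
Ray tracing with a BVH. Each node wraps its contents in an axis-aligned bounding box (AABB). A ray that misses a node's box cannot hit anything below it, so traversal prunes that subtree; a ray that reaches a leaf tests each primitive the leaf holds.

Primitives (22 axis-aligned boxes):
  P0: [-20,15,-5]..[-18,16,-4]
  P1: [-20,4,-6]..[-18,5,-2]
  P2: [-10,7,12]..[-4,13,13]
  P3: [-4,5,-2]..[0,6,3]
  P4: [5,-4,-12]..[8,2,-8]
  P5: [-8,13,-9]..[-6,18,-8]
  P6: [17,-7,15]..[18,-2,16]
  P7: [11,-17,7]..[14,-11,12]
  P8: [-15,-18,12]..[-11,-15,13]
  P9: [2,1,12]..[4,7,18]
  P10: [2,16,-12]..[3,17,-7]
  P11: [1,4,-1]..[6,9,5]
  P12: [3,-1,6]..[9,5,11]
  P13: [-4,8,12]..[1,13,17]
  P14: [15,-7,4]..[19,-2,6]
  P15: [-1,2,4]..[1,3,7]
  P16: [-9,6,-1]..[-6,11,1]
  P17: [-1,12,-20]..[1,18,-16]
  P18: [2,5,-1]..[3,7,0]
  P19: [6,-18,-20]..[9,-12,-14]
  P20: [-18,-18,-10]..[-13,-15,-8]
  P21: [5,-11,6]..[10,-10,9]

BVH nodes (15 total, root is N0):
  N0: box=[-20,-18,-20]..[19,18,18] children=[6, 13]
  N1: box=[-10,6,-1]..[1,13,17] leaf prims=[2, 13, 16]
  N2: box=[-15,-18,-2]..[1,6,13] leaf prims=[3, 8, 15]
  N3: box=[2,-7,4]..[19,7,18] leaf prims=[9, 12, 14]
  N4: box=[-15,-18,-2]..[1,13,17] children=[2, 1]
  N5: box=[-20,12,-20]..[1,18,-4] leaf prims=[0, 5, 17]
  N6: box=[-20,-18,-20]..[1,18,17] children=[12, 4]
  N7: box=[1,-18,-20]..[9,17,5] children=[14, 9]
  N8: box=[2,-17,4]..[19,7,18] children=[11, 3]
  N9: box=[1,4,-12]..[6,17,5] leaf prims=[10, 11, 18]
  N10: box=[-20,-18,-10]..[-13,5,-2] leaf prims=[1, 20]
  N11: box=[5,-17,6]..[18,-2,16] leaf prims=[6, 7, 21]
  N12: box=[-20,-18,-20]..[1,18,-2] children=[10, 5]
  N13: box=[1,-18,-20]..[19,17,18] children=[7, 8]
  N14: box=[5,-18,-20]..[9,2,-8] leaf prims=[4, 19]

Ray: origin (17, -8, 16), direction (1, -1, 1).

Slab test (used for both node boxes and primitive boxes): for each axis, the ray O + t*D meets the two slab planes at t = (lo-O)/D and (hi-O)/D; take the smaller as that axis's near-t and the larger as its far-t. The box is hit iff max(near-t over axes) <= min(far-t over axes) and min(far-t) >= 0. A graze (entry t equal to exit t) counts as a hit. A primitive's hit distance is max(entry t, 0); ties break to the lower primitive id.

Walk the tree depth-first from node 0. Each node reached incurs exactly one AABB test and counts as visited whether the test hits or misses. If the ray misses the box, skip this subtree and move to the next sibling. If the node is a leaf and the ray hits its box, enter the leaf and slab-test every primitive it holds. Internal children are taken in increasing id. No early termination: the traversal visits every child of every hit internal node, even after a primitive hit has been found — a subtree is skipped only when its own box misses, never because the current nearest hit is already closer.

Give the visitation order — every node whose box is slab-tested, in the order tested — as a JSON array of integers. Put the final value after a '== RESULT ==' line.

Trace the traversal:
N0 x:[-37,2] y:[-26,10] z:[-36,2] -> hit [-26,2], descend [6, 13]
  N6 x:[-37,-16] y:[-26,10] z:[-36,1] -> miss, prune
  N13 x:[-16,2] y:[-25,10] z:[-36,2] -> hit [-16,2], descend [7, 8]
    N7 x:[-16,-8] y:[-25,10] z:[-36,-11] -> miss, prune
    N8 x:[-15,2] y:[-15,9] z:[-12,2] -> hit [-12,2], descend [3, 11]
      N3 x:[-15,2] y:[-15,-1] z:[-12,2] -> miss, prune
      N11 x:[-12,1] y:[-6,9] z:[-10,0] -> hit [-6,0] leaf, test {P6(miss), P7(miss), P21(miss)}

7 AABB tests over nodes [0, 6, 13, 7, 8, 3, 11]; 1 leaf entered; closest miss.

== RESULT ==
[0, 6, 13, 7, 8, 3, 11]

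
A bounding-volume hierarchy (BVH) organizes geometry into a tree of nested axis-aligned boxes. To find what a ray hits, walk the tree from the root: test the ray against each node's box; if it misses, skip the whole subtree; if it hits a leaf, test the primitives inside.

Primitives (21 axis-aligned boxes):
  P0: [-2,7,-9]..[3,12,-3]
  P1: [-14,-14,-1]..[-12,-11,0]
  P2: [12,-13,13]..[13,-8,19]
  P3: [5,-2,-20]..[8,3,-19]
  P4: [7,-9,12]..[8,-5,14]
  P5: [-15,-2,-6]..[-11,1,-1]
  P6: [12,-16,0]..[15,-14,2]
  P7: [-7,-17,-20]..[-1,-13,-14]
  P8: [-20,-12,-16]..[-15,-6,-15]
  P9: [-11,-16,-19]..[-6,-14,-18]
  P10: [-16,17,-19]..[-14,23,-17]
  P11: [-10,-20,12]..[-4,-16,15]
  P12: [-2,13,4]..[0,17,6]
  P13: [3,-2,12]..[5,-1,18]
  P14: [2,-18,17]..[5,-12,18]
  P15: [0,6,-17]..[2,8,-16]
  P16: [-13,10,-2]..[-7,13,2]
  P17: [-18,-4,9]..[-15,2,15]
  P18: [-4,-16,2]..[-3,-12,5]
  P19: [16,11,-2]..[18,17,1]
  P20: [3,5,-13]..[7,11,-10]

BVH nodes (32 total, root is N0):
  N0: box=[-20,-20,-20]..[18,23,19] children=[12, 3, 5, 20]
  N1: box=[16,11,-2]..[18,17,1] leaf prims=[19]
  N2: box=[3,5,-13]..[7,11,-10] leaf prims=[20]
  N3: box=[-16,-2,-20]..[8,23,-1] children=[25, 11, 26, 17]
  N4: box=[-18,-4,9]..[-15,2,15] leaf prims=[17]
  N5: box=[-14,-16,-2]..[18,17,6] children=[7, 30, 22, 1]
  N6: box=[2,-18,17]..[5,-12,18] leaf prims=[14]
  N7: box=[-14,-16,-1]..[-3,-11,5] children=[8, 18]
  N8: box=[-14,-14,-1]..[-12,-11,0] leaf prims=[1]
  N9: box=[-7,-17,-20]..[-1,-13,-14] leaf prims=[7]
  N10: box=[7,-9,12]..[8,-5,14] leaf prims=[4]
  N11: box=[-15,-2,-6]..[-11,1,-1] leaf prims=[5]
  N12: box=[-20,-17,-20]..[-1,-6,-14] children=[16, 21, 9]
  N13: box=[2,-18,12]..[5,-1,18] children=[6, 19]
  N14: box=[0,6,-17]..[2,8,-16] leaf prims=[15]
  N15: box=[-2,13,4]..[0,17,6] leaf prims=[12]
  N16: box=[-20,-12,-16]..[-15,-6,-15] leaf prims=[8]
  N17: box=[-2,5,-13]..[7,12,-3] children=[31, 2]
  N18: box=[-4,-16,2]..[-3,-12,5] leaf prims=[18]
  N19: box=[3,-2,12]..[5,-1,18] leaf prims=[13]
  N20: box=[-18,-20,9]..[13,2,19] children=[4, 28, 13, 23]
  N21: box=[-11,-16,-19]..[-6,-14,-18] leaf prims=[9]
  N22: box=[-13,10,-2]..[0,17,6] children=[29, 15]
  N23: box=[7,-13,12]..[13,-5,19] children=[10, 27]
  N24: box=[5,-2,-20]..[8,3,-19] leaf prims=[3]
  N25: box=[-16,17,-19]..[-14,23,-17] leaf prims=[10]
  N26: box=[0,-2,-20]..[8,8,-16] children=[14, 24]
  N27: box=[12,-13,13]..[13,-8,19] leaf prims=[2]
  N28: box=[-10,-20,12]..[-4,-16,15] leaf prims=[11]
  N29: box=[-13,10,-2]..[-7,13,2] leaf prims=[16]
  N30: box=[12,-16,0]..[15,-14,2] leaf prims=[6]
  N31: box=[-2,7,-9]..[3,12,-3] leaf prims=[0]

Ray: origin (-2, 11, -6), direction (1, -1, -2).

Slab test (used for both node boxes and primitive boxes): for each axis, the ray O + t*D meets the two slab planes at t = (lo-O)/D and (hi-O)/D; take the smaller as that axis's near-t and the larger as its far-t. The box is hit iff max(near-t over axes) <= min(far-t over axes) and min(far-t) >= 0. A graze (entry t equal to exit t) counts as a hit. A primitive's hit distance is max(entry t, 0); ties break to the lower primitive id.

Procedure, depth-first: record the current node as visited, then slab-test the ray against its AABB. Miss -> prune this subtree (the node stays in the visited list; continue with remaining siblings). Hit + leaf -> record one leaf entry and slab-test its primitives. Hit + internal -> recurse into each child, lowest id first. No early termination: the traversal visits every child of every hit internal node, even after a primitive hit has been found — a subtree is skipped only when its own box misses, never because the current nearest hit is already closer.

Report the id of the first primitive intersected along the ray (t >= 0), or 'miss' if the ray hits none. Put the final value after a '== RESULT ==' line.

Walk:
N0 x:[-18,20] y:[-12,31] z:[-25/2,7] -> hit [-12,7], descend [3, 5, 12, 20]
  N3 x:[-14,10] y:[-12,13] z:[-5/2,7] -> hit [-5/2,7], descend [11, 17, 25, 26]
    N11 x:[-13,-9] y:[10,13] z:[-5/2,0] -> miss, prune
    N17 x:[0,9] y:[-1,6] z:[-3/2,7/2] -> hit [0,7/2], descend [2, 31]
      N2 x:[5,9] y:[0,6] z:[2,7/2] -> miss, prune
      N31 x:[0,5] y:[-1,4] z:[-3/2,3/2] -> hit [0,3/2] leaf, test {P0@t=0}
    N25 x:[-14,-12] y:[-12,-6] z:[11/2,13/2] -> miss, prune
    N26 x:[2,10] y:[3,13] z:[5,7] -> hit [5,7], descend [14, 24]
      N14 x:[2,4] y:[3,5] z:[5,11/2] -> miss, prune
      N24 x:[7,10] y:[8,13] z:[13/2,7] -> miss, prune
  N5 x:[-12,20] y:[-6,27] z:[-6,-2] -> miss, prune
  N12 x:[-18,1] y:[17,28] z:[4,7] -> miss, prune
  N20 x:[-16,15] y:[9,31] z:[-25/2,-15/2] -> miss, prune

Summary -> nodes [0, 3, 11, 17, 2, 31, 25, 26, 14, 24, 5, 12, 20]; box-tests=13; leaf-entries=1; first=P0

== RESULT ==
0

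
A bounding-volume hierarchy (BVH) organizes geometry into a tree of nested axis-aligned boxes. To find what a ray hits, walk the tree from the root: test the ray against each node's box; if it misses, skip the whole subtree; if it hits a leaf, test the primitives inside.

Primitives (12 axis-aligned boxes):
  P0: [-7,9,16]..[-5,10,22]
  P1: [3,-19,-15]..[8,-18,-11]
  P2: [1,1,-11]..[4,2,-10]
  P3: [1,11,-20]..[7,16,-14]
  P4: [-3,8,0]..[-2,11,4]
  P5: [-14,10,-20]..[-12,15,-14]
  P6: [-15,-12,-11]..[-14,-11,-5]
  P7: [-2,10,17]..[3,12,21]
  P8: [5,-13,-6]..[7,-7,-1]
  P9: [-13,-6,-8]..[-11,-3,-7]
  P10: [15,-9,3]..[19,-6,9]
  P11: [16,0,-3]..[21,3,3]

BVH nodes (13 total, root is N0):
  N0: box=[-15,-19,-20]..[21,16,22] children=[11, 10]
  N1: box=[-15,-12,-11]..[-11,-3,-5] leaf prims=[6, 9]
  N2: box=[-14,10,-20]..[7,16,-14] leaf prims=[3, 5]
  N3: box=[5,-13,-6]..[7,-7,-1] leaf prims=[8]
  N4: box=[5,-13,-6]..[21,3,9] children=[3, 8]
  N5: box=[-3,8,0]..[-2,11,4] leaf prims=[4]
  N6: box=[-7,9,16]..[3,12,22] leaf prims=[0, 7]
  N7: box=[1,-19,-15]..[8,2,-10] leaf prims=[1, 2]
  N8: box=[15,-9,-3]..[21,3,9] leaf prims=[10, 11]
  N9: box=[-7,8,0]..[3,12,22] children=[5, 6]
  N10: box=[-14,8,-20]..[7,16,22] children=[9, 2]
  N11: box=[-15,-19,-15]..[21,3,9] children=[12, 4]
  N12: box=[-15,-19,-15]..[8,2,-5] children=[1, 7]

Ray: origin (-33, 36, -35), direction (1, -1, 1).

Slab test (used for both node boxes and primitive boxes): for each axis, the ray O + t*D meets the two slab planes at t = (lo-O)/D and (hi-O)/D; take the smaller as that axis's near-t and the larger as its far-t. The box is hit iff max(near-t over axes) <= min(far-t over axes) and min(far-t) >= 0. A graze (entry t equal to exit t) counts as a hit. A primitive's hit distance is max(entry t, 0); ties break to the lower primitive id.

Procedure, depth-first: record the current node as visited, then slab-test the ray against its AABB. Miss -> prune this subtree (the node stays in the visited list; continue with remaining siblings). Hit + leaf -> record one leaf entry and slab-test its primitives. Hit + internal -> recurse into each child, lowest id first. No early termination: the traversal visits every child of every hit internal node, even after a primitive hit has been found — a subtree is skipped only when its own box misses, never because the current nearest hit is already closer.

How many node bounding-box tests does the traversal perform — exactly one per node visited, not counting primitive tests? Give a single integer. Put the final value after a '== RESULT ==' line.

Trace the traversal:
N0 x:[18,54] y:[20,55] z:[15,57] -> hit [20,54], descend [10, 11]
  N10 x:[19,40] y:[20,28] z:[15,57] -> hit [20,28], descend [2, 9]
    N2 x:[19,40] y:[20,26] z:[15,21] -> hit [20,21] leaf, test {P3(miss), P5@t=21}
    N9 x:[26,36] y:[24,28] z:[35,57] -> miss, prune
  N11 x:[18,54] y:[33,55] z:[20,44] -> hit [33,44], descend [4, 12]
    N4 x:[38,54] y:[33,49] z:[29,44] -> hit [38,44], descend [3, 8]
      N3 x:[38,40] y:[43,49] z:[29,34] -> miss, prune
      N8 x:[48,54] y:[33,45] z:[32,44] -> miss, prune
    N12 x:[18,41] y:[34,55] z:[20,30] -> miss, prune

9 AABB tests over nodes [0, 10, 2, 9, 11, 4, 3, 8, 12]; 1 leaf entered; closest P5.

== RESULT ==
9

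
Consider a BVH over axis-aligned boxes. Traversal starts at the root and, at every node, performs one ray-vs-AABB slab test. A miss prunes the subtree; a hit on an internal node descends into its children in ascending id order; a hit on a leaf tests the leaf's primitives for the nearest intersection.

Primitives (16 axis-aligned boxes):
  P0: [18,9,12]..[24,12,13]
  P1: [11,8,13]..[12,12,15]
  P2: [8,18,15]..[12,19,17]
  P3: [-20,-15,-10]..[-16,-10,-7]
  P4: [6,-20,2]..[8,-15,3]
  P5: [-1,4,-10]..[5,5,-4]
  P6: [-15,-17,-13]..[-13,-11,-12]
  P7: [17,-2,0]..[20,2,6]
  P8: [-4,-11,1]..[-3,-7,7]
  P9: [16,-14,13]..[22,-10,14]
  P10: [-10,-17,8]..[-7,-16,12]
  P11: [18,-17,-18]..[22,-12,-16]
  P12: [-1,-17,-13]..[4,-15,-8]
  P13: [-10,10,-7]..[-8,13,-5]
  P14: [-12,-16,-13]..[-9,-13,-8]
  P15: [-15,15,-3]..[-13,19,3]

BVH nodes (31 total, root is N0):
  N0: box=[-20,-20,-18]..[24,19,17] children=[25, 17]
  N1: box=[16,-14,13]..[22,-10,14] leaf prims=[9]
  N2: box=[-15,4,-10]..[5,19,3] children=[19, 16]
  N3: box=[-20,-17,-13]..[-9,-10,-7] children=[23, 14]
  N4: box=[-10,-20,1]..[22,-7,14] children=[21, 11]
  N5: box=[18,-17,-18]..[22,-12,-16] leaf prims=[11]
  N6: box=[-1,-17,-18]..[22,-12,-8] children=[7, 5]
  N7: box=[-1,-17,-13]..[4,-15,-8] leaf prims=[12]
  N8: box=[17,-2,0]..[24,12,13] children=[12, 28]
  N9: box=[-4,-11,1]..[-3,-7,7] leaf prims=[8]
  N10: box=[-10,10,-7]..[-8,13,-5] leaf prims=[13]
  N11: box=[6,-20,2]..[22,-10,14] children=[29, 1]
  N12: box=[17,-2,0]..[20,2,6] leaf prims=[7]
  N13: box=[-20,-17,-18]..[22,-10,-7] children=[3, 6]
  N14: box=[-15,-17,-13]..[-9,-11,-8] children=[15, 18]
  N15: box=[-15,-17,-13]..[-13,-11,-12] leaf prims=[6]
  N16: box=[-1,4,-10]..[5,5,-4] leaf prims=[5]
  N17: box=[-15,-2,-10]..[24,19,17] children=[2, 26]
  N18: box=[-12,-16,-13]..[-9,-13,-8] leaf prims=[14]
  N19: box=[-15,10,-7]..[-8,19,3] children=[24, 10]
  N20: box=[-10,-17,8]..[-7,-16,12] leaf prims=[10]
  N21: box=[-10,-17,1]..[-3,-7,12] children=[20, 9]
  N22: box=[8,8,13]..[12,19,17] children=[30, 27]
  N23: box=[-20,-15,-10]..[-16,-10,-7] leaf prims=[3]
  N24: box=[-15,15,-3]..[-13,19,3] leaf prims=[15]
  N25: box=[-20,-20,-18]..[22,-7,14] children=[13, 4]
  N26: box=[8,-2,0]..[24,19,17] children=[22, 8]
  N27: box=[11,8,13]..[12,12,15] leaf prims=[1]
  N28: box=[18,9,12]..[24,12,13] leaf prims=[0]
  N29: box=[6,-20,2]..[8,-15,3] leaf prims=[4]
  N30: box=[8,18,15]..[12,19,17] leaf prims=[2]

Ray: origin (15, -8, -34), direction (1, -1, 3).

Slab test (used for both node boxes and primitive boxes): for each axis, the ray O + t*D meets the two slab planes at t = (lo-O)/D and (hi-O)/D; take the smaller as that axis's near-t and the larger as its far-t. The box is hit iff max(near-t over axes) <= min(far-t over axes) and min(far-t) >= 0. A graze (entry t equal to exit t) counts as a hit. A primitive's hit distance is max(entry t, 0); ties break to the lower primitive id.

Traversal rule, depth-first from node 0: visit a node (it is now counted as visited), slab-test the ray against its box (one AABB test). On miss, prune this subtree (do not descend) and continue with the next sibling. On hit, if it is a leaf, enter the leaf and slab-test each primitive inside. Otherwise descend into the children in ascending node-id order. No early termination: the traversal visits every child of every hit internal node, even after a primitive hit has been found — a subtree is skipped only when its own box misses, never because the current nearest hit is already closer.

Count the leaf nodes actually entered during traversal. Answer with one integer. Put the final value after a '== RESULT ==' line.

Trace the traversal:
N0 x:[-35,9] y:[-27,12] z:[16/3,17] -> hit [16/3,9], descend [17, 25]
  N17 x:[-30,9] y:[-27,-6] z:[8,17] -> miss, prune
  N25 x:[-35,7] y:[-1,12] z:[16/3,16] -> hit [16/3,7], descend [4, 13]
    N4 x:[-25,7] y:[-1,12] z:[35/3,16] -> miss, prune
    N13 x:[-35,7] y:[2,9] z:[16/3,9] -> hit [16/3,7], descend [3, 6]
      N3 x:[-35,-24] y:[2,9] z:[7,9] -> miss, prune
      N6 x:[-16,7] y:[4,9] z:[16/3,26/3] -> hit [16/3,7], descend [5, 7]
        N5 x:[3,7] y:[4,9] z:[16/3,6] -> hit [16/3,6] leaf, test {P11@t=16/3}
        N7 x:[-16,-11] y:[7,9] z:[7,26/3] -> miss, prune

order=[0, 17, 25, 4, 13, 3, 6, 5, 7]  |boxes|=9  |leaves|=1  hit=P11

== RESULT ==
1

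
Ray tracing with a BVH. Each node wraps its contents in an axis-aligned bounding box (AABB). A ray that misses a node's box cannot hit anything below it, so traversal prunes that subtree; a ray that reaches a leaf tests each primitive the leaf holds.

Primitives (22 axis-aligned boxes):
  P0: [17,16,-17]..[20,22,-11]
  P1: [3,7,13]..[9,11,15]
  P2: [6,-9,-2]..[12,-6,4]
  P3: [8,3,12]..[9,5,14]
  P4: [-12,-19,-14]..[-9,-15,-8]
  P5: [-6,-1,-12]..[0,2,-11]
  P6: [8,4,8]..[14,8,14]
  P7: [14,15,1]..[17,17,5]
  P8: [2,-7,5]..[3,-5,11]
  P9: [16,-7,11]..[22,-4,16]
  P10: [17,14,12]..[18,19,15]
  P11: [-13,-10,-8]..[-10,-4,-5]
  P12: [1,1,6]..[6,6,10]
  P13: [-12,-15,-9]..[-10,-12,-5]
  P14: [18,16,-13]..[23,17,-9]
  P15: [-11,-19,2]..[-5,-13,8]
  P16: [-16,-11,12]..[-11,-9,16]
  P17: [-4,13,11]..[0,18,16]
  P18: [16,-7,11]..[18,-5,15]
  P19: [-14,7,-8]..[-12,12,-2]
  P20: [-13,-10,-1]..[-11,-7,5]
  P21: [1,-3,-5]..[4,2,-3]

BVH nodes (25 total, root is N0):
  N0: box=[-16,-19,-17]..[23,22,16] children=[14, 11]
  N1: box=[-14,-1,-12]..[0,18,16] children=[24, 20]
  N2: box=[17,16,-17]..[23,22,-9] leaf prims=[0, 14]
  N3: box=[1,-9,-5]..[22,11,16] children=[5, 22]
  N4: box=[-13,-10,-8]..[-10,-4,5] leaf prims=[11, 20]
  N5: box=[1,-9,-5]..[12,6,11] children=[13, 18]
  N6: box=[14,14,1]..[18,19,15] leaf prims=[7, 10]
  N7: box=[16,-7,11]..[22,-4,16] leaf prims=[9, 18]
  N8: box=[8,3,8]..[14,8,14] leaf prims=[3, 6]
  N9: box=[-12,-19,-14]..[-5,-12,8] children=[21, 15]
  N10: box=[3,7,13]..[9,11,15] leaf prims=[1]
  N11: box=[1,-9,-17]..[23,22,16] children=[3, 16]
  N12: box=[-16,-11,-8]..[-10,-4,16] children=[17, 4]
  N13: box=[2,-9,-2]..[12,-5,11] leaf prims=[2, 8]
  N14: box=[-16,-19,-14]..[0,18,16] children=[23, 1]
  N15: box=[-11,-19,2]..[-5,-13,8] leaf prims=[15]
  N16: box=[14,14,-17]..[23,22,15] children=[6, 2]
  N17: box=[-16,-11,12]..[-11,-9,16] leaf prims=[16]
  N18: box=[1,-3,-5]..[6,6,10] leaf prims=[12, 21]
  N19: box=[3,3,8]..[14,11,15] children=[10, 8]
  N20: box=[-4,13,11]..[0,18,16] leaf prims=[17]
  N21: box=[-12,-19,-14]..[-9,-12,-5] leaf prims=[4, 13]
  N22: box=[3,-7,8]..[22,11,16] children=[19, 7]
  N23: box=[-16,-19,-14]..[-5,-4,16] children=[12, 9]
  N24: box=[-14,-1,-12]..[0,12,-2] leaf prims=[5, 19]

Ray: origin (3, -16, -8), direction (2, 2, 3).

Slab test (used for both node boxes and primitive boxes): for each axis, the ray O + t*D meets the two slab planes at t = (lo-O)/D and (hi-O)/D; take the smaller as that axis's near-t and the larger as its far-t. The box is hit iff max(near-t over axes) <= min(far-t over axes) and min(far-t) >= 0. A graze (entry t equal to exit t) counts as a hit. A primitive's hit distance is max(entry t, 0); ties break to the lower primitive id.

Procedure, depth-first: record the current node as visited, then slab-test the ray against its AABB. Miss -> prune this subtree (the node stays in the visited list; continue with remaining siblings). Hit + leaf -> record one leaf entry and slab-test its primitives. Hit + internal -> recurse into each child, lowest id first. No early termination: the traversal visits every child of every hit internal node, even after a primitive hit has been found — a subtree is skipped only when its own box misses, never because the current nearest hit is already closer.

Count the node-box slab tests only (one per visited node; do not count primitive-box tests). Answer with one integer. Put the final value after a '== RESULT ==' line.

Walk:
N0 x:[-19/2,10] y:[-3/2,19] z:[-3,8] -> hit [-3/2,8], descend [11, 14]
  N11 x:[-1,10] y:[7/2,19] z:[-3,8] -> hit [7/2,8], descend [3, 16]
    N3 x:[-1,19/2] y:[7/2,27/2] z:[1,8] -> hit [7/2,8], descend [5, 22]
      N5 x:[-1,9/2] y:[7/2,11] z:[1,19/3] -> hit [7/2,9/2], descend [13, 18]
        N13 x:[-1/2,9/2] y:[7/2,11/2] z:[2,19/3] -> hit [7/2,9/2] leaf, test {P2@t=7/2, P8(miss)}
        N18 x:[-1,3/2] y:[13/2,11] z:[1,6] -> miss, prune
      N22 x:[0,19/2] y:[9/2,27/2] z:[16/3,8] -> hit [16/3,8], descend [7, 19]
        N7 x:[13/2,19/2] y:[9/2,6] z:[19/3,8] -> miss, prune
        N19 x:[0,11/2] y:[19/2,27/2] z:[16/3,23/3] -> miss, prune
    N16 x:[11/2,10] y:[15,19] z:[-3,23/3] -> miss, prune
  N14 x:[-19/2,-3/2] y:[-3/2,17] z:[-2,8] -> miss, prune

11 AABB tests over nodes [0, 11, 3, 5, 13, 18, 22, 7, 19, 16, 14]; 1 leaf entered; closest P2.

== RESULT ==
11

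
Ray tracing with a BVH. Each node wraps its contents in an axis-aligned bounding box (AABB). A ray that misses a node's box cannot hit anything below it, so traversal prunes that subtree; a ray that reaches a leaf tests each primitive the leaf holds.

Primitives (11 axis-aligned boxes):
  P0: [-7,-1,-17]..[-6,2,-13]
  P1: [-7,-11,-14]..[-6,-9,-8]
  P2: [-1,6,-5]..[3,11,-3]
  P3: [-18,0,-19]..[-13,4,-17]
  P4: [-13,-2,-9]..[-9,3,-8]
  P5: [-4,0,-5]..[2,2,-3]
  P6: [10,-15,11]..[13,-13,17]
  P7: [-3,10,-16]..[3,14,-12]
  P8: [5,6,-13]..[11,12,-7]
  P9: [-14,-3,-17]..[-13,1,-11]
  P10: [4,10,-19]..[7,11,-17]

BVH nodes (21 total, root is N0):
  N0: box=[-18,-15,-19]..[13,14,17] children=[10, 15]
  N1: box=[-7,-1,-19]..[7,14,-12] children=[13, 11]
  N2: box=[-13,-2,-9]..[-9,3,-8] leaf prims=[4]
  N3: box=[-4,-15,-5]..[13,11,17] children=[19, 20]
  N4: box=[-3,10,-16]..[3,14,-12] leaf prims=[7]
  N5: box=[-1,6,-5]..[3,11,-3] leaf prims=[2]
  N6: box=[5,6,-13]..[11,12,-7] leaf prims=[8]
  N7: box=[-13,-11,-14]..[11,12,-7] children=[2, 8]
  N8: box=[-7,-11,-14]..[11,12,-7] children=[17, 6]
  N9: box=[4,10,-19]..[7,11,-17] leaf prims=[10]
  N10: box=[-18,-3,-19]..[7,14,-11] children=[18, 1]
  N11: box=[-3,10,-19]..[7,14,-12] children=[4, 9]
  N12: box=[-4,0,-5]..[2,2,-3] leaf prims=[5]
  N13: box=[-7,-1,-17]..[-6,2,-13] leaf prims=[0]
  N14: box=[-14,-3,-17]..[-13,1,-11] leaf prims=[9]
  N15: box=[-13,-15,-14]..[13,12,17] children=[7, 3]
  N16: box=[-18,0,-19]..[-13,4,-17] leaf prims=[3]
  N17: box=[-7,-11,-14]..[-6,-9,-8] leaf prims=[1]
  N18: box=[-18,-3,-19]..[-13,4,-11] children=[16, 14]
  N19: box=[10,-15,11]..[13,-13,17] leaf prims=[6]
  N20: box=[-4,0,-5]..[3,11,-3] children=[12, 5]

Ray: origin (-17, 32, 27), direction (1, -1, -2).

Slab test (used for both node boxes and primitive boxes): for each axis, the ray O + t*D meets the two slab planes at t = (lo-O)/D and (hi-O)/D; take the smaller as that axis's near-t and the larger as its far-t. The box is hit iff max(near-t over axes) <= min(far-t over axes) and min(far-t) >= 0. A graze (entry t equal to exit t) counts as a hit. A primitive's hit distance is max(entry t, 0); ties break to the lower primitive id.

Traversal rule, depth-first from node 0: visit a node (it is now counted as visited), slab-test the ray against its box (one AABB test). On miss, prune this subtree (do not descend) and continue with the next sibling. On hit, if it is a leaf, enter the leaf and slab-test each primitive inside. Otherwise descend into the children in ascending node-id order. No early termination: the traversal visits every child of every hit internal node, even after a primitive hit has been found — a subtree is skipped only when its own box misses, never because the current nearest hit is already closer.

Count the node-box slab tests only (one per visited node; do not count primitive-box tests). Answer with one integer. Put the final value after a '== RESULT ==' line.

Walk:
N0 x:[-1,30] y:[18,47] z:[5,23] -> hit [18,23], descend [10, 15]
  N10 x:[-1,24] y:[18,35] z:[19,23] -> hit [19,23], descend [1, 18]
    N1 x:[10,24] y:[18,33] z:[39/2,23] -> hit [39/2,23], descend [11, 13]
      N11 x:[14,24] y:[18,22] z:[39/2,23] -> hit [39/2,22], descend [4, 9]
        N4 x:[14,20] y:[18,22] z:[39/2,43/2] -> hit [39/2,20] leaf, test {P7@t=39/2}
        N9 x:[21,24] y:[21,22] z:[22,23] -> hit [22,22] leaf, test {P10@t=22}
      N13 x:[10,11] y:[30,33] z:[20,22] -> miss, prune
    N18 x:[-1,4] y:[28,35] z:[19,23] -> miss, prune
  N15 x:[4,30] y:[20,47] z:[5,41/2] -> hit [20,41/2], descend [3, 7]
    N3 x:[13,30] y:[21,47] z:[5,16] -> miss, prune
    N7 x:[4,28] y:[20,43] z:[17,41/2] -> hit [20,41/2], descend [2, 8]
      N2 x:[4,8] y:[29,34] z:[35/2,18] -> miss, prune
      N8 x:[10,28] y:[20,43] z:[17,41/2] -> hit [20,41/2], descend [6, 17]
        N6 x:[22,28] y:[20,26] z:[17,20] -> miss, prune
        N17 x:[10,11] y:[41,43] z:[35/2,41/2] -> miss, prune

Summary -> nodes [0, 10, 1, 11, 4, 9, 13, 18, 15, 3, 7, 2, 8, 6, 17]; box-tests=15; leaf-entries=2; first=P7

== RESULT ==
15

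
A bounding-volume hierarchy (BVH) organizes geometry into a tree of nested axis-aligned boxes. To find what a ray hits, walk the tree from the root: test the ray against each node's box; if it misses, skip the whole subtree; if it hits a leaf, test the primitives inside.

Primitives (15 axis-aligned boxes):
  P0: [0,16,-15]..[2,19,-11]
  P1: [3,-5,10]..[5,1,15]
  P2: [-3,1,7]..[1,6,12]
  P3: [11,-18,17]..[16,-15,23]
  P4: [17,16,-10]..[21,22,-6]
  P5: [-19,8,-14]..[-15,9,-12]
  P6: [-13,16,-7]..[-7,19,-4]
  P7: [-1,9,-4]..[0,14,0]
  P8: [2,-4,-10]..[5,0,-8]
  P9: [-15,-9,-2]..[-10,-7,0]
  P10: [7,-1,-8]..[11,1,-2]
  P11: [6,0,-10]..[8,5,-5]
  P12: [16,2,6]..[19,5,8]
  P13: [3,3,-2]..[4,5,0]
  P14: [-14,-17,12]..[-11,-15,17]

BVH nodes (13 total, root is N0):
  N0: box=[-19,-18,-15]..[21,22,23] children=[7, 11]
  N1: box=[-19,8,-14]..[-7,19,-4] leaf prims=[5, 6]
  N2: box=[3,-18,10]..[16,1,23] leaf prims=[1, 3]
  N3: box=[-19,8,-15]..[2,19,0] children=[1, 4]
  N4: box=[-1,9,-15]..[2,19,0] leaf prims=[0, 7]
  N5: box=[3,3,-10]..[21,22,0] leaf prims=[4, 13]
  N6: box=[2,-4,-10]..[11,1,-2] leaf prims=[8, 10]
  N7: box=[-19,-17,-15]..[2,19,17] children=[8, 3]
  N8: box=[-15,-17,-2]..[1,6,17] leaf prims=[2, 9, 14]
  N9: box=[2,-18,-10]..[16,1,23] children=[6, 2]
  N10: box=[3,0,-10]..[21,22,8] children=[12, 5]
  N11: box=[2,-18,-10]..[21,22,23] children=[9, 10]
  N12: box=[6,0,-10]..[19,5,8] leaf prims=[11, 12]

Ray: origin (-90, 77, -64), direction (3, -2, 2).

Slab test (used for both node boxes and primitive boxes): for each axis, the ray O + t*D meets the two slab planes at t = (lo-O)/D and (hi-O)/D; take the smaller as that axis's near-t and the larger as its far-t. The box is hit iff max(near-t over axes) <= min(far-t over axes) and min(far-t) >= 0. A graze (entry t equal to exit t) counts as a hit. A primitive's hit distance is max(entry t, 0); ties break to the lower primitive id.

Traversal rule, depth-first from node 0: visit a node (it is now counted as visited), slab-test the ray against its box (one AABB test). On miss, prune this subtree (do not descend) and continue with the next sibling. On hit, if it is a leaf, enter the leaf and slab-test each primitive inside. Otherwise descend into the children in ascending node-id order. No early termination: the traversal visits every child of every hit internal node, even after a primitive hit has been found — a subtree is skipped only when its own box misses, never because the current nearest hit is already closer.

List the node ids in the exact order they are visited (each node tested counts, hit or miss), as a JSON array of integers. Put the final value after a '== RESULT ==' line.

Trace the traversal:
N0 x:[71/3,37] y:[55/2,95/2] z:[49/2,87/2] -> hit [55/2,37], descend [7, 11]
  N7 x:[71/3,92/3] y:[29,47] z:[49/2,81/2] -> hit [29,92/3], descend [3, 8]
    N3 x:[71/3,92/3] y:[29,69/2] z:[49/2,32] -> hit [29,92/3], descend [1, 4]
      N1 x:[71/3,83/3] y:[29,69/2] z:[25,30] -> miss, prune
      N4 x:[89/3,92/3] y:[29,34] z:[49/2,32] -> hit [89/3,92/3] leaf, test {P0(miss), P7(miss)}
    N8 x:[25,91/3] y:[71/2,47] z:[31,81/2] -> miss, prune
  N11 x:[92/3,37] y:[55/2,95/2] z:[27,87/2] -> hit [92/3,37], descend [9, 10]
    N9 x:[92/3,106/3] y:[38,95/2] z:[27,87/2] -> miss, prune
    N10 x:[31,37] y:[55/2,77/2] z:[27,36] -> hit [31,36], descend [5, 12]
      N5 x:[31,37] y:[55/2,37] z:[27,32] -> hit [31,32] leaf, test {P4(miss), P13(miss)}
      N12 x:[32,109/3] y:[36,77/2] z:[27,36] -> hit [36,36] leaf, test {P11(miss), P12@t=36}

11 AABB tests over nodes [0, 7, 3, 1, 4, 8, 11, 9, 10, 5, 12]; 3 leaves entered; closest P12.

== RESULT ==
[0, 7, 3, 1, 4, 8, 11, 9, 10, 5, 12]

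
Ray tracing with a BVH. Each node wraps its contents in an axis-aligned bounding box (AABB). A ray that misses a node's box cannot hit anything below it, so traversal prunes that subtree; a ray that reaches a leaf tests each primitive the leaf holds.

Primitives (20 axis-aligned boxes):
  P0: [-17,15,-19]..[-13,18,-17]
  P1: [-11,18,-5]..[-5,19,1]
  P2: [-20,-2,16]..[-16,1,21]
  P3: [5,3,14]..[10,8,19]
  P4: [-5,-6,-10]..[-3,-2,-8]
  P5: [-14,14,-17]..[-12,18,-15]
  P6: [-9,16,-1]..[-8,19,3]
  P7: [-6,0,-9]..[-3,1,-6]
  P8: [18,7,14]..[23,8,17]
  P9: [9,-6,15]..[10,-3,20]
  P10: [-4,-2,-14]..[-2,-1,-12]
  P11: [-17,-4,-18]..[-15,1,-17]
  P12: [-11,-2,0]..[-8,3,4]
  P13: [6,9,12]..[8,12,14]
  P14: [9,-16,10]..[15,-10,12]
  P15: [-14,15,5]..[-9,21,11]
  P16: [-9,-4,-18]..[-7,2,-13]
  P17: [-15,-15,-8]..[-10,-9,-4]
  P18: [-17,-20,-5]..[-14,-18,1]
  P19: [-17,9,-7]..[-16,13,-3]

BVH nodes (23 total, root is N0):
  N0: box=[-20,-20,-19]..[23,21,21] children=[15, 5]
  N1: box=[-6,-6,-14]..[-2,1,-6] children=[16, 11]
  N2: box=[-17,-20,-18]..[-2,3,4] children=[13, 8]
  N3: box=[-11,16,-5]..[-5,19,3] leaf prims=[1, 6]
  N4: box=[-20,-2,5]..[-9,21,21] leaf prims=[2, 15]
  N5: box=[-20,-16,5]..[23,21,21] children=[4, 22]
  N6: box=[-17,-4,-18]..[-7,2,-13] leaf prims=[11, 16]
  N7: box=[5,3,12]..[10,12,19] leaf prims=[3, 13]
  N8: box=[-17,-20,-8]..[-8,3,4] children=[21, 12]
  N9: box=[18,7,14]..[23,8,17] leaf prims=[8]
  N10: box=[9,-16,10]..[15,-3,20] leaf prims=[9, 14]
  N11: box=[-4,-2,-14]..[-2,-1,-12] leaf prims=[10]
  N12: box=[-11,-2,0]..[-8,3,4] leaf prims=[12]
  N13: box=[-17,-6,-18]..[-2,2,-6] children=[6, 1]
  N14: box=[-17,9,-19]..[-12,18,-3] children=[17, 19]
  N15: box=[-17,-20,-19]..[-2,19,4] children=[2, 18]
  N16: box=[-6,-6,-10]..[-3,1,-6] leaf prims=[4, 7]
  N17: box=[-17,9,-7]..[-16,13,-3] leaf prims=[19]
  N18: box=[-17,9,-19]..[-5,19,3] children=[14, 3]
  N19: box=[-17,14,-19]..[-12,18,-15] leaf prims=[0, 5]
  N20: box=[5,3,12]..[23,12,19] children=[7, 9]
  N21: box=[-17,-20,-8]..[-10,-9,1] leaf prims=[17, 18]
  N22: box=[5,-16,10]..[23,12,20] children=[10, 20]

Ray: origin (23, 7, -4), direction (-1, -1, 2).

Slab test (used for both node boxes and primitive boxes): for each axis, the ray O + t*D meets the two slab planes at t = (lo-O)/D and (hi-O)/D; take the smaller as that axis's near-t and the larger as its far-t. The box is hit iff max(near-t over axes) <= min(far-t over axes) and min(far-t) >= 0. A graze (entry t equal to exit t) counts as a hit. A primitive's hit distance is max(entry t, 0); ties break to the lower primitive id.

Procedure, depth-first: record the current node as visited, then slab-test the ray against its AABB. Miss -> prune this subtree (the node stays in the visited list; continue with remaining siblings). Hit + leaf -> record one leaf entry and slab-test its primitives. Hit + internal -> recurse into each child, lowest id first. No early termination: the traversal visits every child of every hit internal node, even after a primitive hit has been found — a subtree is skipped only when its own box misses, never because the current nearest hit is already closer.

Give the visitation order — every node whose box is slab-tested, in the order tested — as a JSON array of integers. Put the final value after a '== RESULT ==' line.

Traverse from the root:
N0 x:[0,43] y:[-14,27] z:[-15/2,25/2] -> hit [0,25/2], descend [5, 15]
  N5 x:[0,43] y:[-14,23] z:[9/2,25/2] -> hit [9/2,25/2], descend [4, 22]
    N4 x:[32,43] y:[-14,9] z:[9/2,25/2] -> miss, prune
    N22 x:[0,18] y:[-5,23] z:[7,12] -> hit [7,12], descend [10, 20]
      N10 x:[8,14] y:[10,23] z:[7,12] -> hit [10,12] leaf, test {P9(miss), P14(miss)}
      N20 x:[0,18] y:[-5,4] z:[8,23/2] -> miss, prune
  N15 x:[25,40] y:[-12,27] z:[-15/2,4] -> miss, prune

7 AABB tests over nodes [0, 5, 4, 22, 10, 20, 15]; 1 leaf entered; closest miss.

== RESULT ==
[0, 5, 4, 22, 10, 20, 15]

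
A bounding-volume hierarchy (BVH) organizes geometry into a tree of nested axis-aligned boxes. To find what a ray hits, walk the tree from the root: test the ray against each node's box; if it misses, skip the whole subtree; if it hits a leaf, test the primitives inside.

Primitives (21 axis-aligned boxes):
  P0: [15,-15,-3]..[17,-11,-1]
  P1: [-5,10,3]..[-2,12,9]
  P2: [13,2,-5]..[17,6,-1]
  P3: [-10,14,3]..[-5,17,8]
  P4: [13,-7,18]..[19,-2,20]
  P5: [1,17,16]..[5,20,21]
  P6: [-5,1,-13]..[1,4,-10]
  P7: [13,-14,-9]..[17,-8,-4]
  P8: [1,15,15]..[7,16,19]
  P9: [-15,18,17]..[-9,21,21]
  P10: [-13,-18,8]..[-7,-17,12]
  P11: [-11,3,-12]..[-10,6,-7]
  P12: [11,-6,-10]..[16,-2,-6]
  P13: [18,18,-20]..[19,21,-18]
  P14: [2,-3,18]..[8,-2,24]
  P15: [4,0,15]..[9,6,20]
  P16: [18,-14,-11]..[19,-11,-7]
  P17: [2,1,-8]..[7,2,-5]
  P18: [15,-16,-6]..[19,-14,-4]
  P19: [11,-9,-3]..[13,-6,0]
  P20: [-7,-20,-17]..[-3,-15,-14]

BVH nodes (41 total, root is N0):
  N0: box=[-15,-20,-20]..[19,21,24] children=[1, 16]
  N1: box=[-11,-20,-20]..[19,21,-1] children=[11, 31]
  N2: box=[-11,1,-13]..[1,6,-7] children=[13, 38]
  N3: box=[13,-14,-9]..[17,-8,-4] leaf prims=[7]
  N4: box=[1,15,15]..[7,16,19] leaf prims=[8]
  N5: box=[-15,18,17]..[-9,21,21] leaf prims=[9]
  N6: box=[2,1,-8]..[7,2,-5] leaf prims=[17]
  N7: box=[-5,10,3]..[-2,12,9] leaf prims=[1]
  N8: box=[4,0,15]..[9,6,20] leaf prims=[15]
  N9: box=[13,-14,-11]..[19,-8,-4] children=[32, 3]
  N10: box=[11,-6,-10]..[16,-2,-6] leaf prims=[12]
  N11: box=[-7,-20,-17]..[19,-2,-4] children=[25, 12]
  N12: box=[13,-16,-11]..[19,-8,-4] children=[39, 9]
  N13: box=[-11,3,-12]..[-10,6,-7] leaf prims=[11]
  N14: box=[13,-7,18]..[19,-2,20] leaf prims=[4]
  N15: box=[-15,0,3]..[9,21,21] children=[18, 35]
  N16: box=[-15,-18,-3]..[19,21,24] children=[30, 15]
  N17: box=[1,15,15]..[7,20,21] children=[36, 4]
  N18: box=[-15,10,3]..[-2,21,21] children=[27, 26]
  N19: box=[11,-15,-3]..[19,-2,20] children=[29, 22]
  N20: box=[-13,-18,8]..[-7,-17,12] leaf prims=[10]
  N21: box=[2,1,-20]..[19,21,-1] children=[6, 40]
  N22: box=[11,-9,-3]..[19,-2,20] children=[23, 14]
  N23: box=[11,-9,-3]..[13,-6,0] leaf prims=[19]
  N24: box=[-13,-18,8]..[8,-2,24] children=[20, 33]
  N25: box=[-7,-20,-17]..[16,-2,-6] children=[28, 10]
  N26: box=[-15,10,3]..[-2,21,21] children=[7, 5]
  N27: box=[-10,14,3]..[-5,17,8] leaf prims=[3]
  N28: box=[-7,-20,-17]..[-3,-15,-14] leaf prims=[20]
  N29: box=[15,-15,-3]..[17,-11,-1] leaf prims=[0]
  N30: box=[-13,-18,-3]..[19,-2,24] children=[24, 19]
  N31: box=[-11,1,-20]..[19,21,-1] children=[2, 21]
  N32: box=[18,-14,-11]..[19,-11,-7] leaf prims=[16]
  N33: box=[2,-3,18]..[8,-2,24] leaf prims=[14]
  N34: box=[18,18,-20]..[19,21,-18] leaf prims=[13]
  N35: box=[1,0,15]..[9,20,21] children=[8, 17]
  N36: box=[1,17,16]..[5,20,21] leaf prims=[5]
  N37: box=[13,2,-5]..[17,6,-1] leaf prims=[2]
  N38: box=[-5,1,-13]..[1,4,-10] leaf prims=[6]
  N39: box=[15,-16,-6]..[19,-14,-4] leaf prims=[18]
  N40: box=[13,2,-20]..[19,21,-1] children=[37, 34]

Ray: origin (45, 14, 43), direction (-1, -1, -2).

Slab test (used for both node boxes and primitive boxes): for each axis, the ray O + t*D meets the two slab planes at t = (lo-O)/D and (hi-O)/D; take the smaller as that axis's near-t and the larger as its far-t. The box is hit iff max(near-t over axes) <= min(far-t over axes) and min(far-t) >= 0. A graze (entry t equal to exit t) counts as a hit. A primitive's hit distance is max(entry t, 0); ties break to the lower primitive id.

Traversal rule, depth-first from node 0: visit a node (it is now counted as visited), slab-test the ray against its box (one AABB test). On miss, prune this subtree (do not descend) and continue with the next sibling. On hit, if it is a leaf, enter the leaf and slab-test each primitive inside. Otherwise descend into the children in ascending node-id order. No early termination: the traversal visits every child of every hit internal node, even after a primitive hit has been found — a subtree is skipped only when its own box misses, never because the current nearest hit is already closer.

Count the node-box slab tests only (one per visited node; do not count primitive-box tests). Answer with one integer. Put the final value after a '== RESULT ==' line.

Trace the traversal:
N0 x:[26,60] y:[-7,34] z:[19/2,63/2] -> hit [26,63/2], descend [1, 16]
  N1 x:[26,56] y:[-7,34] z:[22,63/2] -> hit [26,63/2], descend [11, 31]
    N11 x:[26,52] y:[16,34] z:[47/2,30] -> hit [26,30], descend [12, 25]
      N12 x:[26,32] y:[22,30] z:[47/2,27] -> hit [26,27], descend [9, 39]
        N9 x:[26,32] y:[22,28] z:[47/2,27] -> hit [26,27], descend [3, 32]
          N3 x:[28,32] y:[22,28] z:[47/2,26] -> miss, prune
          N32 x:[26,27] y:[25,28] z:[25,27] -> hit [26,27] leaf, test {P16@t=26}
        N39 x:[26,30] y:[28,30] z:[47/2,49/2] -> miss, prune
      N25 x:[29,52] y:[16,34] z:[49/2,30] -> hit [29,30], descend [10, 28]
        N10 x:[29,34] y:[16,20] z:[49/2,53/2] -> miss, prune
        N28 x:[48,52] y:[29,34] z:[57/2,30] -> miss, prune
    N31 x:[26,56] y:[-7,13] z:[22,63/2] -> miss, prune
  N16 x:[26,60] y:[-7,32] z:[19/2,23] -> miss, prune

Visited [0, 1, 11, 12, 9, 3, 32, 39, 25, 10, 28, 31, 16]. Tests: 13 box, 1 leaf. Nearest: P16.

== RESULT ==
13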